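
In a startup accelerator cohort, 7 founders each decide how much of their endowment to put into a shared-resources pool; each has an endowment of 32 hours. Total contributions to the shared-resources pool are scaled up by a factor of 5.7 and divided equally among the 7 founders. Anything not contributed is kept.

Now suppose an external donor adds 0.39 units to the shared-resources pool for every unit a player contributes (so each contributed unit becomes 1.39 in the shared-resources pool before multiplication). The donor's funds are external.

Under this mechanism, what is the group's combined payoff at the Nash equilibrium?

With the mechanism, a contributed unit returns 5.7 × 1.39 / 7 = 1.1319 per unit of net cost to the contributor — now above 1 — so contributing fully is weakly dominant for every player.
At the Nash equilibrium everyone contributes 32. Group total payoff = 5.7 × 1.39 × 224 = 1774.75.

1774.75 hours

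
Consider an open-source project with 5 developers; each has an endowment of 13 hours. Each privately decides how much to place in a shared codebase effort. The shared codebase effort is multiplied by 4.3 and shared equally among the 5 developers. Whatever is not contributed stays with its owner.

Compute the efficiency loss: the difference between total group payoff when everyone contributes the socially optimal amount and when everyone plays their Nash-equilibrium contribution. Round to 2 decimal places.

214.50 hours

Each contributed unit returns 4.3/5 = 0.8600 to its contributor — below 1 — so contributing 0 is dominant for every player. At the Nash equilibrium everyone keeps their 13, and the group total is 5 × 13 = 65.
Each contributed unit returns 4.300 to the group as a whole (0.8600 to each of 5 players), which exceeds 1, so the social optimum is full contribution: group total = 4.300 × 65 = 279.50.
Efficiency loss = 279.50 − 65 = 214.50.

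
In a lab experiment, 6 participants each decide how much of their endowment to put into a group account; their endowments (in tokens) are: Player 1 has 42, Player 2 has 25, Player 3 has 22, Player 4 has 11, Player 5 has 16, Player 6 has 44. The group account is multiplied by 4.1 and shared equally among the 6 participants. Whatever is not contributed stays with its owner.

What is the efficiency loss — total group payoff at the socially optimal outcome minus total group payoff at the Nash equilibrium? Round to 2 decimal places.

496.00 tokens

The private return per contributed unit is 4.1/6 = 0.6833 < 1 for every player regardless of endowment, so the Nash equilibrium is zero contribution and the group total is Σ E_j = 42 + 25 + 22 + 11 + 16 + 44 = 160.
Each contributed unit returns 4.100 to the group, so the social optimum is full contribution by everyone: group total = 4.100 × 160 = 656.00.
Efficiency loss = (4.100 − 1) × 160 = 496.00.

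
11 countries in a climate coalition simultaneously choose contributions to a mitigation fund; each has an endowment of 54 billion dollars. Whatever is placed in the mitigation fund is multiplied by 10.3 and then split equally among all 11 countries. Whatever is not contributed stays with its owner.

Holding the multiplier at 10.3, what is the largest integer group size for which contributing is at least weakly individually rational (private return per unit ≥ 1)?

Private return per unit is 10.3/(group size), which is ≥ 1 whenever the group size is ≤ 10.3.
The largest such integer is 10.

10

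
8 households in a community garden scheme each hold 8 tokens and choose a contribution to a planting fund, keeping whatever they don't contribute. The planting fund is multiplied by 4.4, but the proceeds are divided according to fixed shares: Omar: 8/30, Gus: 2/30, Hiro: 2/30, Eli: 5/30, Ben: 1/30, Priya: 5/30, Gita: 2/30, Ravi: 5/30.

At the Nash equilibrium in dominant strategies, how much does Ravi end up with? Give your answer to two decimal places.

Player j's private return per contributed unit is 4.4 × (j's share). Contributing is weakly dominant for j when that share is at least 1/4.4 = 0.2273, and contributing 0 is dominant otherwise.
Only Omar (8/30) clears that bar, contributing 8; the remaining 7 contribute 0. Total contributed: 8.
Ravi keeps 8 and receives 4.4 × 8 × 5/30 = 5.87 from the planting fund, for a payoff of 13.87.

13.87 tokens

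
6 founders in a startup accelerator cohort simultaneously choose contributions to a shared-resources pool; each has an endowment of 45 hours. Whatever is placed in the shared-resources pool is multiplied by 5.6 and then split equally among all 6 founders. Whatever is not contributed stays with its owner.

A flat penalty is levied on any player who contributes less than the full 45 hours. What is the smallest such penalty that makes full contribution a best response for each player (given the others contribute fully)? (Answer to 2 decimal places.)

3.00 hours

Given the others contribute fully, the best deviation is to contribute 0 (any partial contribution still incurs the fine and gives up units whose private return 0.9333 is below 1).
Deviating from 45 to 0 saves 45 hours but forfeits the deviator's share of the drop in the shared-resources pool: 5.6/6 × 45 = 42.00.
So the deviation gain is 45 − 42.00 = 3.00, and the fine must be at least 3.00 hours to wipe it out.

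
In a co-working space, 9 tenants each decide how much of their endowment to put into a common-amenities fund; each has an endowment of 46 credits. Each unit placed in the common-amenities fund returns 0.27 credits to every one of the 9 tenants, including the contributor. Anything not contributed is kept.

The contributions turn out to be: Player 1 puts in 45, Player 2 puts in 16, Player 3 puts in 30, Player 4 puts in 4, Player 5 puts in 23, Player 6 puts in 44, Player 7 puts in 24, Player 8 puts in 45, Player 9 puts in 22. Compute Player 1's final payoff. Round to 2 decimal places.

69.31 credits

Total contributed: 45 + 16 + 30 + 4 + 23 + 44 + 24 + 45 + 22 = 253.
Each receives 0.27 × 253 = 68.31 from the common-amenities fund.
Player 1 keeps 46 − 45 = 1, so Player 1's payoff is 1 + 68.31 = 69.31.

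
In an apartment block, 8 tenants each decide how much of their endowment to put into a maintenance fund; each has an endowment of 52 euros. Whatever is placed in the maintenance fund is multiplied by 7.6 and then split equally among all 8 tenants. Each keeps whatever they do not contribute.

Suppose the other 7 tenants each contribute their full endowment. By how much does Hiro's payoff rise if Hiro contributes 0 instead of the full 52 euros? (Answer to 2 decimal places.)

Switching from a contribution of 52 to 0 lets Hiro keep an extra 52 euros, but lowers the maintenance fund by 52, which costs Hiro their own share of that drop: 7.6/8 × 52 = 49.40.
Net gain = 52 − 49.40 = 2.60. The private return per contributed unit (0.9500) is below 1, so free-riding is indeed the best response regardless of what the others do.

2.60 euros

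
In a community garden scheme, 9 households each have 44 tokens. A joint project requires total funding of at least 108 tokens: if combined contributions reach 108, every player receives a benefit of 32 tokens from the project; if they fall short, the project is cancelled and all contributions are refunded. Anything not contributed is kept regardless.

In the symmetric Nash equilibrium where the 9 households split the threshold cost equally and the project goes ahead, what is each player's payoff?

64 tokens

Equal share of the threshold: 108/9 = 12.
At this profile no one gains by cutting their contribution: any cut drops the total below 108, the project is cancelled, contributions are refunded, and the deviator ends with 44, which is less than 44 − 12 + 32 = 64. Contributing more than 12 just wastes the excess. So contributing exactly 12 is a best response.
Each player's payoff: 44 − 12 + 32 = 64.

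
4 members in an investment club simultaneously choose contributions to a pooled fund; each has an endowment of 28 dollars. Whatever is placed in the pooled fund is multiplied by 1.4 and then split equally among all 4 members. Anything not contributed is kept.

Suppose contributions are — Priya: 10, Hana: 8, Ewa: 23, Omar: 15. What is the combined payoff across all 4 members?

Total contributed: 10 + 8 + 23 + 15 = 56; total kept: 4 × 28 − 56 = 56.
The pooled fund pays out 1.4 × 56 = 78.40 in aggregate.
Group total = 56 + 78.40 = 134.40.

134.40 dollars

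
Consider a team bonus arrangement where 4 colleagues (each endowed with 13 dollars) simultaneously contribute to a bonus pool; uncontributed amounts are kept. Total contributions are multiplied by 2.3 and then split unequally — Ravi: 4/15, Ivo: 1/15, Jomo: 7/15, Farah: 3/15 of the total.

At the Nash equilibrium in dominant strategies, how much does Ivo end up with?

Player j's private return per contributed unit is 2.3 × (j's share). Contributing is weakly dominant for j when that share is at least 1/2.3 = 0.4348, and contributing 0 is dominant otherwise.
Only Jomo (7/15) clears that bar, contributing 13; the remaining 3 contribute 0. Total contributed: 13.
Ivo keeps 13 and receives 2.3 × 13 × 1/15 = 1.99 from the bonus pool, for a payoff of 14.99.

14.99 dollars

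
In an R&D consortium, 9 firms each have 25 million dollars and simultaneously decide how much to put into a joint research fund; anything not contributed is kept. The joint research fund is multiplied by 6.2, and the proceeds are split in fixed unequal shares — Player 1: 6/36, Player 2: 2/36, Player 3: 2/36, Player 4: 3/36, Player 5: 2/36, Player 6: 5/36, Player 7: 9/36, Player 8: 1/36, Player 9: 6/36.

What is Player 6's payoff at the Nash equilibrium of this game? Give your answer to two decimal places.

89.58 million dollars

Each unit j contributes comes back to j as 6.2 × (j's share), so j prefers to contribute only if that share exceeds 1/6.2 = 0.1613; otherwise keeping the unit dominates.
The shares above 0.1613 belong to Player 1, Player 7 and Player 9, contributing 25 each; the remaining 6 contribute 0. Total contributed: 75.
Player 6 keeps 25 and receives 6.2 × 75 × 5/36 = 64.58 from the joint research fund, for a payoff of 89.58.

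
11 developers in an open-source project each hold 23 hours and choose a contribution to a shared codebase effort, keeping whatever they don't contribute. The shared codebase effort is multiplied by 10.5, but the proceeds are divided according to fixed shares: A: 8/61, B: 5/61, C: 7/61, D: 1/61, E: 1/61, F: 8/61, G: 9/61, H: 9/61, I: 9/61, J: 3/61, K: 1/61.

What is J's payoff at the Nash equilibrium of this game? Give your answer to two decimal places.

94.26 hours

Each unit j contributes comes back to j as 10.5 × (j's share), so j prefers to contribute only if that share exceeds 1/10.5 = 0.0952; otherwise keeping the unit dominates.
A, C, F, G, H and I are above the threshold, contributing 23 each; the remaining 5 contribute 0. Total contributed: 138.
J keeps 23 and receives 10.5 × 138 × 3/61 = 71.26 from the shared codebase effort, for a payoff of 94.26.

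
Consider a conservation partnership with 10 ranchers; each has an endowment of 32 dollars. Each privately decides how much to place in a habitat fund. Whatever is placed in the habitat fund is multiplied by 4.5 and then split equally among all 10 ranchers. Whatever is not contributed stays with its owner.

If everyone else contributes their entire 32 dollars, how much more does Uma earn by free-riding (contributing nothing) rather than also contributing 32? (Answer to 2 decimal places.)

Switching from a contribution of 32 to 0 lets Uma keep an extra 32 dollars, but lowers the habitat fund by 32, which costs Uma their own share of that drop: 4.5/10 × 32 = 14.40.
Net gain = 32 − 14.40 = 17.60. The private return per contributed unit (0.4500) is below 1, so free-riding is indeed the best response regardless of what the others do.

17.60 dollars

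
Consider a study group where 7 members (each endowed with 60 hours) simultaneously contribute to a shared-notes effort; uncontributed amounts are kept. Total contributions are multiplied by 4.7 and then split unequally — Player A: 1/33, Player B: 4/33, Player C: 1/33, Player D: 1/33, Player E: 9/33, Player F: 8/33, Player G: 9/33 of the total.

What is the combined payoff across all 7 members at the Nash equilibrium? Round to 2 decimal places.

1086.00 hours

Each unit j contributes comes back to j as 4.7 × (j's share), so j prefers to contribute only if that share exceeds 1/4.7 = 0.2128; otherwise keeping the unit dominates.
Player E, Player F and Player G clear that bar, contributing 60 each; the remaining 4 contribute 0. Total contributed: 180.
The shared-notes effort pays out 4.7 × 180 = 846.00 in total (split across the unequal shares, but the aggregate is all that matters for the group sum).
The 4 free-riders keep 60 each, adding 240. Group total = 240 + 846.00 = 1086.00.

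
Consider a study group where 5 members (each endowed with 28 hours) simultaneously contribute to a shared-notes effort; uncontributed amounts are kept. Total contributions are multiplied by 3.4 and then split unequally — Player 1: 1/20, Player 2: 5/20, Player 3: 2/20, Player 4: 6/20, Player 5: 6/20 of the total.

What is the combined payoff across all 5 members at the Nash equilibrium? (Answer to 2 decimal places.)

Player j's private return per contributed unit is 3.4 × (j's share). Contributing is weakly dominant for j when that share is at least 1/3.4 = 0.2941, and contributing 0 is dominant otherwise.
Player 4 and Player 5 are above the threshold, contributing 28 each; the remaining 3 contribute 0. Total contributed: 56.
The shared-notes effort pays out 3.4 × 56 = 190.40 in total (split across the unequal shares, but the aggregate is all that matters for the group sum).
The 3 free-riders keep 28 each, adding 84. Group total = 84 + 190.40 = 274.40.

274.40 hours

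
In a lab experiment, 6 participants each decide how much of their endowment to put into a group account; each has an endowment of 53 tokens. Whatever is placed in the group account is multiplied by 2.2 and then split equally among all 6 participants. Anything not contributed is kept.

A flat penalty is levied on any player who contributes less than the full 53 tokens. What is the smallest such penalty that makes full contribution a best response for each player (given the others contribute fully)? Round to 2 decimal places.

Given the others contribute fully, the best deviation is to contribute 0 (any partial contribution still incurs the fine and gives up units whose private return 0.3667 is below 1).
Deviating from 53 to 0 saves 53 tokens but forfeits the deviator's share of the drop in the group account: 2.2/6 × 53 = 19.43.
So the deviation gain is 53 − 19.43 = 33.57, and the fine must be at least 33.57 tokens to wipe it out.

33.57 tokens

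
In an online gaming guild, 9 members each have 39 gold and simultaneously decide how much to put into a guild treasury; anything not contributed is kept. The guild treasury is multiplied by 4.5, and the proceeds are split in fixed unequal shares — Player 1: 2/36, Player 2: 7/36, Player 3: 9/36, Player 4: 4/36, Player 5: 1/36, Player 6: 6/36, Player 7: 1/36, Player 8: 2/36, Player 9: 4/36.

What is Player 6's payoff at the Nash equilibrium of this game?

68.25 gold

A player with share s gets back 4.5·s per unit contributed, so full contribution is dominant for anyone with s > 1/4.5 = 0.2222 and zero contribution is dominant for anyone below.
The only share above 0.2222 is Player 3's 9/36, contributing 39; the remaining 8 contribute 0. Total contributed: 39.
Player 6 keeps 39 and receives 4.5 × 39 × 6/36 = 29.25 from the guild treasury, for a payoff of 68.25.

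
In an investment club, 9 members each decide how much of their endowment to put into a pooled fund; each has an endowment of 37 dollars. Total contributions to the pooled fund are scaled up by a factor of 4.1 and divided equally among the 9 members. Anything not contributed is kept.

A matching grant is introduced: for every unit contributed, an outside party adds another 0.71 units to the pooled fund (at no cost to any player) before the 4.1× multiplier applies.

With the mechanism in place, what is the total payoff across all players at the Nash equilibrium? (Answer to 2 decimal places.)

333.00 dollars

Even with the mechanism, each unit contributed returns only 4.1 × 1.71 / 9 = 0.7790 per unit of net cost, so contributing nothing is still dominant.
Everyone keeps their endowment and the group total is 9 × 37 = 333.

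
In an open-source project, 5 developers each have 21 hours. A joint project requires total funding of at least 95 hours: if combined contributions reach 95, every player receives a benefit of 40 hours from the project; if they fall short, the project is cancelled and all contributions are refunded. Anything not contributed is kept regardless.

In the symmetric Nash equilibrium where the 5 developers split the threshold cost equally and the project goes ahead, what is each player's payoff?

Equal share of the threshold: 95/5 = 19.
At this profile no one gains by cutting their contribution: any cut drops the total below 95, the project is cancelled, contributions are refunded, and the deviator ends with 21, which is less than 21 − 19 + 40 = 42. Contributing more than 19 just wastes the excess. So contributing exactly 19 is a best response.
Each player's payoff: 21 − 19 + 40 = 42.

42 hours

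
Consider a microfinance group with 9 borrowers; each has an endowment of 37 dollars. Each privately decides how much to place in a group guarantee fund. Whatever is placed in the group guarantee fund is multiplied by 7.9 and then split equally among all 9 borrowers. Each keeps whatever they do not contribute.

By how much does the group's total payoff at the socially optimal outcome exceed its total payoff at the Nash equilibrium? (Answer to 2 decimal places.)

Each contributed unit returns 7.9/9 = 0.8778 to its contributor — below 1 — so contributing 0 is dominant for every player. At the Nash equilibrium everyone keeps their 37, and the group total is 9 × 37 = 333.
Each contributed unit returns 7.900 to the group as a whole (0.8778 to each of 9 players), which exceeds 1, so the social optimum is full contribution: group total = 7.900 × 333 = 2630.70.
Efficiency loss = 2630.70 − 333 = 2297.70.

2297.70 dollars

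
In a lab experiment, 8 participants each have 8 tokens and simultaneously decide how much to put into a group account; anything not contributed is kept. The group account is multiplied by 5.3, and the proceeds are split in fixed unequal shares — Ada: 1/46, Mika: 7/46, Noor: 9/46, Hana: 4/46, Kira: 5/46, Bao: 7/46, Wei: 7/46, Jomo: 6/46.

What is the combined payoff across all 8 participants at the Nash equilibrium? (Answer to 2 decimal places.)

For player j, contributing a unit is worthwhile iff 5.3 × (j's share) ≥ 1, i.e. iff j's share is at least 0.1887.
Noor alone (share 9/46) is above the threshold, contributing 8; the remaining 7 contribute 0. Total contributed: 8.
The group account pays out 5.3 × 8 = 42.40 in total (split across the unequal shares, but the aggregate is all that matters for the group sum).
The 7 free-riders keep 8 each, adding 56. Group total = 56 + 42.40 = 98.40.

98.40 tokens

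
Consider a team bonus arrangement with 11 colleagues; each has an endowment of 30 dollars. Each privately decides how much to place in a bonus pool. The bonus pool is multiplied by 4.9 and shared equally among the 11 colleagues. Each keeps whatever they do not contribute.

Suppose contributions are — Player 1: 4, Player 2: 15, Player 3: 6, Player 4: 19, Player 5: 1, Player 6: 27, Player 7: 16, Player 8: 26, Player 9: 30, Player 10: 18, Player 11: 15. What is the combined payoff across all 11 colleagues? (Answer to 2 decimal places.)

1020.30 dollars

Total contributed: 4 + 15 + 6 + 19 + 1 + 27 + 16 + 26 + 30 + 18 + 15 = 177; total kept: 11 × 30 − 177 = 153.
The bonus pool pays out 4.9 × 177 = 867.30 in aggregate.
Group total = 153 + 867.30 = 1020.30.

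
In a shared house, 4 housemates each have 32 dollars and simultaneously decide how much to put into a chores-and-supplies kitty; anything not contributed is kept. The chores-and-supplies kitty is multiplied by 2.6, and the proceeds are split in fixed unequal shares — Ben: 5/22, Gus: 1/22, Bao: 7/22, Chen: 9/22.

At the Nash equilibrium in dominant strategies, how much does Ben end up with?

A player with share s gets back 2.6·s per unit contributed, so full contribution is dominant for anyone with s > 1/2.6 = 0.3846 and zero contribution is dominant for anyone below.
Only Chen (9/22) clears that bar, contributing 32; the remaining 3 contribute 0. Total contributed: 32.
Ben keeps 32 and receives 2.6 × 32 × 5/22 = 18.91 from the chores-and-supplies kitty, for a payoff of 50.91.

50.91 dollars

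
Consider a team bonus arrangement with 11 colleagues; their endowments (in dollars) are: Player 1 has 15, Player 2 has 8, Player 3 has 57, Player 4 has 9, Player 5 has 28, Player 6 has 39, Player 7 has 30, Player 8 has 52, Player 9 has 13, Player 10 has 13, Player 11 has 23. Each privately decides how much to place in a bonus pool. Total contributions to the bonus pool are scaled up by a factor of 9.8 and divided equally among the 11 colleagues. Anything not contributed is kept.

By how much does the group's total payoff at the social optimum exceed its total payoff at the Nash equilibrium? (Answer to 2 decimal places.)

2525.60 dollars

The private return per contributed unit is 9.8/11 = 0.8909 < 1 for every player regardless of endowment, so the Nash equilibrium is zero contribution and the group total is Σ E_j = 15 + 8 + 57 + 9 + 28 + 39 + 30 + 52 + 13 + 13 + 23 = 287.
Each contributed unit returns 9.800 to the group, so the social optimum is full contribution by everyone: group total = 9.800 × 287 = 2812.60.
Efficiency loss = (9.800 − 1) × 287 = 2525.60.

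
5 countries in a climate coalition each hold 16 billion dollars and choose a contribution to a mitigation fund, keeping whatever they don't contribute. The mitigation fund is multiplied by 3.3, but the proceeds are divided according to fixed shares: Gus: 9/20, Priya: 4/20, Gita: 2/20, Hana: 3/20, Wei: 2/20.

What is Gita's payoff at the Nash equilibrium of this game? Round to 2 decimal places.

A player with share s gets back 3.3·s per unit contributed, so full contribution is dominant for anyone with s > 1/3.3 = 0.3030 and zero contribution is dominant for anyone below.
The only share above 0.3030 is Gus's 9/20, contributing 16; the remaining 4 contribute 0. Total contributed: 16.
Gita keeps 16 and receives 3.3 × 16 × 2/20 = 5.28 from the mitigation fund, for a payoff of 21.28.

21.28 billion dollars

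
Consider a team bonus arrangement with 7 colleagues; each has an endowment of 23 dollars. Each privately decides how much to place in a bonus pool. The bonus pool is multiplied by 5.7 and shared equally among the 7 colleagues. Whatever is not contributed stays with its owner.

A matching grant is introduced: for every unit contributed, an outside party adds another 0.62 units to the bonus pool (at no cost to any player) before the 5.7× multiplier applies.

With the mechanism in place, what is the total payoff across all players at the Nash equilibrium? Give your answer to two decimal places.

1486.67 dollars

With the mechanism, a contributed unit returns 5.7 × 1.62 / 7 = 1.3191 per unit of net cost to the contributor — now above 1 — so contributing fully is weakly dominant for every player.
At the Nash equilibrium everyone contributes 23. Group total payoff = 5.7 × 1.62 × 161 = 1486.67.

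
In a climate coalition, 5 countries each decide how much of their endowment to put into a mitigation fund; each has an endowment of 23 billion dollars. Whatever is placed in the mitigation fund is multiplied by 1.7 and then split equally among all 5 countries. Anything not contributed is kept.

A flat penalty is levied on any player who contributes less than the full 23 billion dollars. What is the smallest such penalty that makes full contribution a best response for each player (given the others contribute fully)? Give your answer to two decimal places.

15.18 billion dollars

Given the others contribute fully, the best deviation is to contribute 0 (any partial contribution still incurs the fine and gives up units whose private return 0.3400 is below 1).
Deviating from 23 to 0 saves 23 billion dollars but forfeits the deviator's share of the drop in the mitigation fund: 1.7/5 × 23 = 7.82.
So the deviation gain is 23 − 7.82 = 15.18, and the fine must be at least 15.18 billion dollars to wipe it out.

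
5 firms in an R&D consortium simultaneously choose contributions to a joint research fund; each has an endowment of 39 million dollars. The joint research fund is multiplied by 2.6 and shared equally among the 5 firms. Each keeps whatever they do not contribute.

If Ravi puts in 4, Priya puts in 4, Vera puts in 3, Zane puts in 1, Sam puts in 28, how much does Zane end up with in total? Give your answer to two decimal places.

58.80 million dollars

Total contributed: 4 + 4 + 3 + 1 + 28 = 40.
Each receives 2.6 × 40 / 5 = 20.80 from the joint research fund.
Zane keeps 39 − 1 = 38, so Zane's payoff is 38 + 20.80 = 58.80.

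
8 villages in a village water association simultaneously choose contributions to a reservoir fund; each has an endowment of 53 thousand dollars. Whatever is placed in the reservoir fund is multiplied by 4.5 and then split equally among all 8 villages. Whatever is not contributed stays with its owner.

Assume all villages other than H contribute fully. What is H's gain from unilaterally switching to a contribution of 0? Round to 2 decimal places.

23.19 thousand dollars

Switching from a contribution of 53 to 0 lets H keep an extra 53 thousand dollars, but lowers the reservoir fund by 53, which costs H their own share of that drop: 4.5/8 × 53 = 29.81.
Net gain = 53 − 29.81 = 23.19. The private return per contributed unit (0.5625) is below 1, so free-riding is indeed the best response regardless of what the others do.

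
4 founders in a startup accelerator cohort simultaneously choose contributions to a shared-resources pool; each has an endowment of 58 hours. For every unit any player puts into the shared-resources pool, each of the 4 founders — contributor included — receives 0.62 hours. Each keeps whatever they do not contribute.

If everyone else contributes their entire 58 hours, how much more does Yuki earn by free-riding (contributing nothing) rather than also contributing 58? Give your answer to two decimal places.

22.04 hours

Switching from a contribution of 58 to 0 lets Yuki keep an extra 58 hours, but lowers the shared-resources pool by 58, which costs Yuki their own share of that drop: 0.62 × 58 = 35.96.
Net gain = 58 − 35.96 = 22.04. The private return per contributed unit (0.62) is below 1, so free-riding is indeed the best response regardless of what the others do.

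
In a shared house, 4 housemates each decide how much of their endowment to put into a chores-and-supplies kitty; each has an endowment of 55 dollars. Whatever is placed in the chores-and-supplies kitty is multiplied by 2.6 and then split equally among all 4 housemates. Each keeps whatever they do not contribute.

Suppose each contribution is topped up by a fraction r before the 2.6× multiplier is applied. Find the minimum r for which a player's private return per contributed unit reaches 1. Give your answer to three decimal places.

With matching at rate r, one contributed unit becomes (1 + r) in the chores-and-supplies kitty and returns 2.6 × (1 + r) / 4 to the contributor.
Setting this equal to 1: 1 + r = 4/2.6 = 1.5385.
So the minimum matching rate is r = 1.5385 − 1 = 0.538.

0.538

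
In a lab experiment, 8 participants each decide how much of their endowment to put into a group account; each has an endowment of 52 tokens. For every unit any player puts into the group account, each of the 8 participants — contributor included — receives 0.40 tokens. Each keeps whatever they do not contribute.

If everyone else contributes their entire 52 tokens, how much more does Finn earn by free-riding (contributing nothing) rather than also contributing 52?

31.20 tokens

Switching from a contribution of 52 to 0 lets Finn keep an extra 52 tokens, but lowers the group account by 52, which costs Finn their own share of that drop: 0.40 × 52 = 20.80.
Net gain = 52 − 20.80 = 31.20. The private return per contributed unit (0.40) is below 1, so free-riding is indeed the best response regardless of what the others do.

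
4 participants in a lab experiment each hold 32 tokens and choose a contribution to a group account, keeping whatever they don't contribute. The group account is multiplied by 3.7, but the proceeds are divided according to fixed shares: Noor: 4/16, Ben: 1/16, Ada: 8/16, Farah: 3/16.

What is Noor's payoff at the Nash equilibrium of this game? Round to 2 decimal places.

For player j, contributing a unit is worthwhile iff 3.7 × (j's share) ≥ 1, i.e. iff j's share is at least 0.2703.
The only share above 0.2703 is Ada's 8/16, contributing 32; the remaining 3 contribute 0. Total contributed: 32.
Noor keeps 32 and receives 3.7 × 32 × 4/16 = 29.60 from the group account, for a payoff of 61.60.

61.60 tokens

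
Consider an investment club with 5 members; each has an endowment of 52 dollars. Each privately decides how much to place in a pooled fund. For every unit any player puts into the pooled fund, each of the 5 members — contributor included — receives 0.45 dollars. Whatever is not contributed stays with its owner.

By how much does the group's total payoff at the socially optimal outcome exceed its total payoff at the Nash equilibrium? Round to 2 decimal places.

325.00 dollars

The private return per contributed unit is 0.45 < 1, so contributing 0 is dominant for every player. At the Nash equilibrium everyone keeps their 52, and the group total is 5 × 52 = 260.
Each contributed unit returns 2.250 to the group as a whole (0.45 to each of 5 players), which exceeds 1, so the social optimum is full contribution: group total = 2.250 × 260 = 585.00.
Efficiency loss = 585.00 − 260 = 325.00.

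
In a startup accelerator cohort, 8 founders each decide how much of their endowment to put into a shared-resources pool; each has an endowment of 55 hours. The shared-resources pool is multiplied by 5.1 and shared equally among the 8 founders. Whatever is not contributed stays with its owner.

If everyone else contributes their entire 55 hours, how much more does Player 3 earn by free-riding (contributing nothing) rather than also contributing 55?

19.94 hours

Switching from a contribution of 55 to 0 lets Player 3 keep an extra 55 hours, but lowers the shared-resources pool by 55, which costs Player 3 their own share of that drop: 5.1/8 × 55 = 35.06.
Net gain = 55 − 35.06 = 19.94. The private return per contributed unit (0.6375) is below 1, so free-riding is indeed the best response regardless of what the others do.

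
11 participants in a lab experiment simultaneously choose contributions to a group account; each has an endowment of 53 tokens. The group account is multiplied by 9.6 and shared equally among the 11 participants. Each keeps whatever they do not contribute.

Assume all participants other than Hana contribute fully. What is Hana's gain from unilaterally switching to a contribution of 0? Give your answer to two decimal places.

Switching from a contribution of 53 to 0 lets Hana keep an extra 53 tokens, but lowers the group account by 53, which costs Hana their own share of that drop: 9.6/11 × 53 = 46.25.
Net gain = 53 − 46.25 = 6.75. The private return per contributed unit (0.8727) is below 1, so free-riding is indeed the best response regardless of what the others do.

6.75 tokens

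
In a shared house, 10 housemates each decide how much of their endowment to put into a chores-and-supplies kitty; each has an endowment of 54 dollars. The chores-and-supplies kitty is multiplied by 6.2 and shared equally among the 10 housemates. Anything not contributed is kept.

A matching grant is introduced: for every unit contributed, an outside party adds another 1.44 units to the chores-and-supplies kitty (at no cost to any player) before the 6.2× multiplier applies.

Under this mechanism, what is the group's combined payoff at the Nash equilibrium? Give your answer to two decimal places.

With the mechanism, a contributed unit returns 6.2 × 2.44 / 10 = 1.5128 per unit of net cost to the contributor — now above 1 — so contributing fully is weakly dominant for every player.
So the Nash equilibrium is full contribution by all 10; the group earns 6.2 × 2.44 × 540 = 8169.12.

8169.12 dollars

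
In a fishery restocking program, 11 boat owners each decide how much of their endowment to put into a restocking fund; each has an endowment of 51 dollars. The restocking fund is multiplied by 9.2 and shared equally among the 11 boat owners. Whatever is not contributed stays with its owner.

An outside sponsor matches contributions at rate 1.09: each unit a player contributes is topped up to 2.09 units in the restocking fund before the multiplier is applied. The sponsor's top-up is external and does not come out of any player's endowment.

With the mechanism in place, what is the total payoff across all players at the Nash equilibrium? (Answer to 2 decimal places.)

With the mechanism, a contributed unit returns 9.2 × 2.09 / 11 = 1.7480 per unit of net cost to the contributor — now above 1 — so contributing fully is weakly dominant for every player.
So the Nash equilibrium is full contribution by all 11; the group earns 9.2 × 2.09 × 561 = 10786.91.

10786.91 dollars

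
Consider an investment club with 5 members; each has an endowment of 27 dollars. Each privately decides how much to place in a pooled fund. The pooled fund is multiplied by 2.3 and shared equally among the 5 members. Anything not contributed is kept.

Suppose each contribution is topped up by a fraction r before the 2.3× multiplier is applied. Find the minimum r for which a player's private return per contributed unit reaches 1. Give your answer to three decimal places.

With matching at rate r, one contributed unit becomes (1 + r) in the pooled fund and returns 2.3 × (1 + r) / 5 to the contributor.
Setting this equal to 1: 1 + r = 5/2.3 = 2.1739.
So the minimum matching rate is r = 2.1739 − 1 = 1.174.

1.174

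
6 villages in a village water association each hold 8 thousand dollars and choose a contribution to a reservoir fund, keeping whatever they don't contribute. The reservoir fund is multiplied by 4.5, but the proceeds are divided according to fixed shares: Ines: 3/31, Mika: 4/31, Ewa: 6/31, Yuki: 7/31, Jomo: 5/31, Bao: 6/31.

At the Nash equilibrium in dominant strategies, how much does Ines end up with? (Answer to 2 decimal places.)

11.48 thousand dollars

A player with share s gets back 4.5·s per unit contributed, so full contribution is dominant for anyone with s > 1/4.5 = 0.2222 and zero contribution is dominant for anyone below.
Yuki alone (share 7/31) is above the threshold, contributing 8; the remaining 5 contribute 0. Total contributed: 8.
Ines keeps 8 and receives 4.5 × 8 × 3/31 = 3.48 from the reservoir fund, for a payoff of 11.48.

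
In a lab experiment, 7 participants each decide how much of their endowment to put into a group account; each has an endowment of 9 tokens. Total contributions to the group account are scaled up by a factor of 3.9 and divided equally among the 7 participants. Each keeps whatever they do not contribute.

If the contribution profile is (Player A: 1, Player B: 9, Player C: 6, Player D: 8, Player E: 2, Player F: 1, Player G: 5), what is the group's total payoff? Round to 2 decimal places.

Total contributed: 1 + 9 + 6 + 8 + 2 + 1 + 5 = 32; total kept: 7 × 9 − 32 = 31.
The group account pays out 3.9 × 32 = 124.80 in aggregate.
Group total = 31 + 124.80 = 155.80.

155.80 tokens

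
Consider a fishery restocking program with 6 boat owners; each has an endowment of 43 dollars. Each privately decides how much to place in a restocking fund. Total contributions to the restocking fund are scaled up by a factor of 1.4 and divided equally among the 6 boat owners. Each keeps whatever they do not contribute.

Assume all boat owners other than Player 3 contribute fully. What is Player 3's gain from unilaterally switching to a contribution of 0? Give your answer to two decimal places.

32.97 dollars

Switching from a contribution of 43 to 0 lets Player 3 keep an extra 43 dollars, but lowers the restocking fund by 43, which costs Player 3 their own share of that drop: 1.4/6 × 43 = 10.03.
Net gain = 43 − 10.03 = 32.97. The private return per contributed unit (0.2333) is below 1, so free-riding is indeed the best response regardless of what the others do.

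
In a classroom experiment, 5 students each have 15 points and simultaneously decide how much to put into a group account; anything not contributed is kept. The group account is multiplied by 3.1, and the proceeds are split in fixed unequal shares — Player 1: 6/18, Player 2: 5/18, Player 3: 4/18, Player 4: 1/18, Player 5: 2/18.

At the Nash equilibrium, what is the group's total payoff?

106.50 points

Each unit j contributes comes back to j as 3.1 × (j's share), so j prefers to contribute only if that share exceeds 1/3.1 = 0.3226; otherwise keeping the unit dominates.
Only Player 1 (6/18) clears that bar, contributing 15; the remaining 4 contribute 0. Total contributed: 15.
The group account pays out 3.1 × 15 = 46.50 in total (split across the unequal shares, but the aggregate is all that matters for the group sum).
The 4 free-riders keep 15 each, adding 60. Group total = 60 + 46.50 = 106.50.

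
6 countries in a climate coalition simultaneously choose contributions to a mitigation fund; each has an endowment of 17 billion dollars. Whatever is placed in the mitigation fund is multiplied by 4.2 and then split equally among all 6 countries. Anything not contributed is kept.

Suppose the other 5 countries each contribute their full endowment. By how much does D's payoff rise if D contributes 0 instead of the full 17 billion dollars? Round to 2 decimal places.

Switching from a contribution of 17 to 0 lets D keep an extra 17 billion dollars, but lowers the mitigation fund by 17, which costs D their own share of that drop: 4.2/6 × 17 = 11.90.
Net gain = 17 − 11.90 = 5.10. The private return per contributed unit (0.7000) is below 1, so free-riding is indeed the best response regardless of what the others do.

5.10 billion dollars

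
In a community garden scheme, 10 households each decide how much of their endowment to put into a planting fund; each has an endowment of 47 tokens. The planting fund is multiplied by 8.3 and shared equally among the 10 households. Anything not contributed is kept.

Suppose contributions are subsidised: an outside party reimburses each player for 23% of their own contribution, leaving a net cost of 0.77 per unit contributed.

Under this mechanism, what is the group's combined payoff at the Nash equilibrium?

4009.10 tokens

Under the mechanism each unit contributed yields (8.3/10) / 0.77 = 1.0779 back to its contributor per unit of net cost, which exceeds 1, making full contribution the dominant choice for everyone.
At the Nash equilibrium everyone contributes 47. Group total payoff = 10 × (47 × 0.23 + 8.3 × 47) = 4009.10.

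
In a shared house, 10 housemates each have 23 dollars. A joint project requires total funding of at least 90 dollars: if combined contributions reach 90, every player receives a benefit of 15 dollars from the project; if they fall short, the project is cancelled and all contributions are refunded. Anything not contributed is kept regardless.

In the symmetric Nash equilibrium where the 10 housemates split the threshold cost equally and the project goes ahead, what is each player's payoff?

29 dollars

Equal share of the threshold: 90/10 = 9.
At this profile no one gains by cutting their contribution: any cut drops the total below 90, the project is cancelled, contributions are refunded, and the deviator ends with 23, which is less than 23 − 9 + 15 = 29. Contributing more than 9 just wastes the excess. So contributing exactly 9 is a best response.
Each player's payoff: 23 − 9 + 15 = 29.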